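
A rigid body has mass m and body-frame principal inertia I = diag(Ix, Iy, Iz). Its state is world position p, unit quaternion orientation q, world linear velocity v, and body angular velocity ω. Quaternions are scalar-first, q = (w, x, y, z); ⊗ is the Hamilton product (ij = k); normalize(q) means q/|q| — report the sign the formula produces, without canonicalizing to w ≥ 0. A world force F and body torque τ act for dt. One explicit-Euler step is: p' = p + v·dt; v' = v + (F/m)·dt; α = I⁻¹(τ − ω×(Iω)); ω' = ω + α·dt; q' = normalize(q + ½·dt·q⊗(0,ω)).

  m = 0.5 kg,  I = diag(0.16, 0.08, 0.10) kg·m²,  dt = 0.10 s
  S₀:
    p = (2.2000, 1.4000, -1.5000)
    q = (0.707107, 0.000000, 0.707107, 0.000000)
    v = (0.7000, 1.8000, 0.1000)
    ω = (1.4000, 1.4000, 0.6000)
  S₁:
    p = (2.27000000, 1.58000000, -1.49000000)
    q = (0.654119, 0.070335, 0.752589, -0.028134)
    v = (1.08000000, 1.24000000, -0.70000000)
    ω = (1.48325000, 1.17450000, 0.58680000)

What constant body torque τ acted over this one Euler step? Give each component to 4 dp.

τ = (0.1500, -0.1300, -0.1700)

rate change Δω = (0.08325000, -0.22550000, -0.01320000)
ω₀×(Iω₀) = (0.0168, 0.0504, -0.1568)
τ = I·(Δω/dt) + ω₀×(Iω₀) = (0.1500, -0.1300, -0.1700)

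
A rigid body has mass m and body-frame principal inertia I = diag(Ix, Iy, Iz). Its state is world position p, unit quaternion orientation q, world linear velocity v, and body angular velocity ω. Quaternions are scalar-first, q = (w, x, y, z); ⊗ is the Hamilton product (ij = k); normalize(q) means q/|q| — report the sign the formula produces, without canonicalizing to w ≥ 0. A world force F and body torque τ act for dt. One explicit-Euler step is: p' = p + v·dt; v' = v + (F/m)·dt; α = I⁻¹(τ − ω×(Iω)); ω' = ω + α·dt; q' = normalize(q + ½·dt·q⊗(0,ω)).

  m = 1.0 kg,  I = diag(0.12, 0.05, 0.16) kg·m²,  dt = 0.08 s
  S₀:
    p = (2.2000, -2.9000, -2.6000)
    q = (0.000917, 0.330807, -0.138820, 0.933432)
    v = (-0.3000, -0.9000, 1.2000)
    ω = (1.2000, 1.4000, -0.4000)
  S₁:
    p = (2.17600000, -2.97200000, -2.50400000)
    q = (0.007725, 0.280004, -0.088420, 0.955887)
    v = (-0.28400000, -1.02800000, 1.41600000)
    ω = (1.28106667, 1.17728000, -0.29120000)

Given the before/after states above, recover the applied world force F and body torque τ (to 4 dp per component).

v₁ − v₀ = (0.01600000, -0.12800000, 0.21600000)
applied force F = (0.2000, -1.6000, 2.7000)
rate change Δω = (0.08106667, -0.22272000, 0.10880000)
precession coupling = (-0.0616, 0.0192, -0.1176)
τ = I·(Δω/dt) + ω₀×(Iω₀) = (0.0600, -0.1200, 0.1000)

F = (0.2000, -1.6000, 2.7000)
τ = (0.0600, -0.1200, 0.1000)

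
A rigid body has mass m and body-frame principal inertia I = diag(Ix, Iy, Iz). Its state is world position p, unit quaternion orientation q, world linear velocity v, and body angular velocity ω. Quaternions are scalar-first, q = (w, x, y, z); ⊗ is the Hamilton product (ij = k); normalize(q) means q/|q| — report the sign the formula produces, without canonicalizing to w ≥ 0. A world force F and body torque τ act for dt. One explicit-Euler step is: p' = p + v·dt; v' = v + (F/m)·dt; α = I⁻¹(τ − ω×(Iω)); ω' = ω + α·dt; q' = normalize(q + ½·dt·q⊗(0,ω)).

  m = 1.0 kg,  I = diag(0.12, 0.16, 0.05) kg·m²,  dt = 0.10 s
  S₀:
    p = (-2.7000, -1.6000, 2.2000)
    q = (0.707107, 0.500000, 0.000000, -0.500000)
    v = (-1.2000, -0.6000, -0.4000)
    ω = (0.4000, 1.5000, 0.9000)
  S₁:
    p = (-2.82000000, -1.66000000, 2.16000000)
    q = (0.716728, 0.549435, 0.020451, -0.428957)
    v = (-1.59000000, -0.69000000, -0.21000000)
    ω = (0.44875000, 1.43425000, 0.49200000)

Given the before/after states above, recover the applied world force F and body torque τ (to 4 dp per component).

v₁ − v₀ = (-0.39000000, -0.09000000, 0.19000000)
applied force F = (-3.9000, -0.9000, 1.9000)
Δω = ω₁−ω₀ = (0.04875000, -0.06575000, -0.40800000)
applied torque τ = (-0.0900, -0.0800, -0.1800)

F = (-3.9000, -0.9000, 1.9000)
τ = (-0.0900, -0.0800, -0.1800)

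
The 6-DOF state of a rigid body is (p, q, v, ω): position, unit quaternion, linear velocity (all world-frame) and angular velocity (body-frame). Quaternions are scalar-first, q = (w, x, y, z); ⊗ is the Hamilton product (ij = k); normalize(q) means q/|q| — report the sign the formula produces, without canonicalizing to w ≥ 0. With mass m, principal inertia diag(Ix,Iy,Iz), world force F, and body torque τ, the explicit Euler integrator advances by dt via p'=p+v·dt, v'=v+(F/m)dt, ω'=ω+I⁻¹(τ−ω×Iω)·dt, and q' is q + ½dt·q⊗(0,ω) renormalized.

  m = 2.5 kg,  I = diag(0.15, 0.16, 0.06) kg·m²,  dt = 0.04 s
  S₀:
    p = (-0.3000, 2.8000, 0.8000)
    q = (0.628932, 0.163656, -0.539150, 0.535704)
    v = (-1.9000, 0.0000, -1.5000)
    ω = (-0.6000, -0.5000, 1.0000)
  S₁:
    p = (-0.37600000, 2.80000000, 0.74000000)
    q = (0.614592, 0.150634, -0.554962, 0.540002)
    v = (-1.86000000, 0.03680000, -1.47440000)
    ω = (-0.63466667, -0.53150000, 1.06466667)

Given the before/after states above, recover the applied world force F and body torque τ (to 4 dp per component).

Δω = ω₁−ω₀ = (-0.03466667, -0.03150000, 0.06466667)
ω₀×(Iω₀) = (0.0500, -0.0540, 0.0030)
applied torque τ = (-0.0800, -0.1800, 0.1000)
Δv = v₁−v₀ = (0.04000000, 0.03680000, 0.02560000)
F = m·Δv/dt = (2.5000, 2.3000, 1.6000)

F = (2.5000, 2.3000, 1.6000)
τ = (-0.0800, -0.1800, 0.1000)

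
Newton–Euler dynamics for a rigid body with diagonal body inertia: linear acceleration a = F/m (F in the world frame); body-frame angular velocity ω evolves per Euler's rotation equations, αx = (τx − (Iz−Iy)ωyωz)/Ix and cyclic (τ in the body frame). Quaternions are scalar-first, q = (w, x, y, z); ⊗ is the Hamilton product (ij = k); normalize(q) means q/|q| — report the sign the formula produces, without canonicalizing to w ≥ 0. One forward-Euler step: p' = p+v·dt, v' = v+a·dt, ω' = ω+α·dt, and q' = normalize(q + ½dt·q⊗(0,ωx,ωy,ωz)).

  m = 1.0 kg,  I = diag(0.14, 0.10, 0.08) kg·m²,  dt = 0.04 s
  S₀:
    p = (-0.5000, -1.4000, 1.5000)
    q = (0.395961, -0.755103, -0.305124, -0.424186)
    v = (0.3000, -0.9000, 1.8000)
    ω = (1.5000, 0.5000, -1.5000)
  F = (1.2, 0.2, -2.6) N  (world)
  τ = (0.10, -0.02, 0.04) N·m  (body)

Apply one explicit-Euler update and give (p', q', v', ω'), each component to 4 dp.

new position p' = (-0.4880, -1.4360, 1.5720)
new velocity v' = (0.3480, -0.8920, 1.6960)
precession coupling ω×(Iω) = (0.0150, -0.1350, -0.0300)
α = I⁻¹(τ − ω×Iω) = (0.6071, 1.1500, 0.8750)
ω' = ω + α·dt = (1.5243, 0.5460, -1.4650)
2q̇ = q⊗(0,ω) = (0.6489375, 1.2637205, -1.5709530, -0.5138070)
q' = normalize(q + ½dt·q⊗(0,ω)) = (0.4086, -0.7291, -0.3362, -0.4340)

p' = (-0.4880, -1.4360, 1.5720)
q' = (0.4086, -0.7291, -0.3362, -0.4340)
v' = (0.3480, -0.8920, 1.6960)
ω' = (1.5243, 0.5460, -1.4650)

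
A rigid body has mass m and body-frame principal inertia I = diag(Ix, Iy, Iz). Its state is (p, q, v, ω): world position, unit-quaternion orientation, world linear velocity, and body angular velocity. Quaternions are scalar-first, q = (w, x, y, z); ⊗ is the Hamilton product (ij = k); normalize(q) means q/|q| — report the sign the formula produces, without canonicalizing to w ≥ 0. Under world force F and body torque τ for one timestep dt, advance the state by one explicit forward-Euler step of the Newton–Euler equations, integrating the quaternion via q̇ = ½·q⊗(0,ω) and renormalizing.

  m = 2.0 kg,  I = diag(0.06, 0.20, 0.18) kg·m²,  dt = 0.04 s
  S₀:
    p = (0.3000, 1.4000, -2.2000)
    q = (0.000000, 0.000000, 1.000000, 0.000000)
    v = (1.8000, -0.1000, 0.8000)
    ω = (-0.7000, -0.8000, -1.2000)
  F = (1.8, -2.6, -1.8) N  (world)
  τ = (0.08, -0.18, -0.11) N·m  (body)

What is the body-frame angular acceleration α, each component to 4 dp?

α = (1.6533, -0.3960, -1.0467)

gyro term ω×Iω = (-0.0192, -0.1008, 0.0784)
angular accel α = (1.6533, -0.3960, -1.0467)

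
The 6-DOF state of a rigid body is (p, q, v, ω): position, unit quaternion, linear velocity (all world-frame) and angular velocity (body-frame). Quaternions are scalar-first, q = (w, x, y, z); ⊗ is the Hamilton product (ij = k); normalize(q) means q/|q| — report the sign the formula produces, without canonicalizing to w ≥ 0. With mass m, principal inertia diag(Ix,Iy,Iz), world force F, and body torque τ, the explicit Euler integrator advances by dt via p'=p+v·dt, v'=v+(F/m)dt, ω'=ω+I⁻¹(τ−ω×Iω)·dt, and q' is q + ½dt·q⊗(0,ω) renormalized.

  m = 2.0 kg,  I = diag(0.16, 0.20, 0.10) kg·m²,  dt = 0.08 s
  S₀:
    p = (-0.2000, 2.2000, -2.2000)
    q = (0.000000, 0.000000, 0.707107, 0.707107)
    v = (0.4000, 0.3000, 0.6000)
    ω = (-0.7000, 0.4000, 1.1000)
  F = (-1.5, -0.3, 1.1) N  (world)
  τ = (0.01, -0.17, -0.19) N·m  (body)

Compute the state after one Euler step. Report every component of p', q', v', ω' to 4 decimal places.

a = F/m = (-0.7500, -0.1500, 0.5500)
p + v·dt = (-0.1680, 2.2240, -2.1520)
v' = v + a·dt = (0.3400, 0.2880, 0.6440)
ω×(Iω) gyroscopic = (-0.0440, -0.0462, -0.0112)
angular accel α = (0.3375, -0.6190, -1.7880)
ω' = ω + α·dt = (-0.6730, 0.3505, 0.9570)
Hamilton product q⊗(0,ω) = (-1.0606605, 0.4949749, -0.4949749, 0.4949749)
q + ½dt·q⊗(0,ω), renormalized = (-0.0424, 0.0198, 0.6863, 0.7258)

p' = (-0.1680, 2.2240, -2.1520)
q' = (-0.0424, 0.0198, 0.6863, 0.7258)
v' = (0.3400, 0.2880, 0.6440)
ω' = (-0.6730, 0.3505, 0.9570)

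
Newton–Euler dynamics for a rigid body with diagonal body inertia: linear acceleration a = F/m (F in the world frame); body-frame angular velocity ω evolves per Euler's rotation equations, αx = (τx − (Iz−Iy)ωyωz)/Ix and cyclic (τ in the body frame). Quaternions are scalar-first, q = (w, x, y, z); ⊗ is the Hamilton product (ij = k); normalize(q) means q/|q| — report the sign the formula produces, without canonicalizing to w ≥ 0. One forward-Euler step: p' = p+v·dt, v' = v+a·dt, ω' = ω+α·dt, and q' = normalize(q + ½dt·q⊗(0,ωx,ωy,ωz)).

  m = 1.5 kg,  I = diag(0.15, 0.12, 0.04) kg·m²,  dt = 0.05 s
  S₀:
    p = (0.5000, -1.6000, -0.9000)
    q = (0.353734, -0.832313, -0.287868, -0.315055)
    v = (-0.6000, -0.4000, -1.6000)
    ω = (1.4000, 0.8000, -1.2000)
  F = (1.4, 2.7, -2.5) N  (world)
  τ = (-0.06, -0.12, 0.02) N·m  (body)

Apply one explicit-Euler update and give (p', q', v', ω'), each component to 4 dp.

p' = (0.4700, -1.6200, -0.9800)
q' = (0.3787, -0.8040, -0.3164, -0.3318)
v' = (-0.5533, -0.3100, -1.6833)
ω' = (1.3544, 0.8270, -1.1330)

a = F/m = (0.9333, 1.8000, -1.6667)
new position p' = (0.4700, -1.6200, -0.9800)
v + (F/m)dt = (-0.5533, -0.3100, -1.6833)
(τ − ω×Iω)/I = (-0.9120, 0.5400, 1.3400)
ω + α·dt = (1.3544, 0.8270, -1.1330)
2q̇ = q⊗(0,ω) = (1.0174666, 1.0927132, -1.1568654, -0.6873160)
q + ½dt·q⊗(0,ω), renormalized = (0.3787, -0.8040, -0.3164, -0.3318)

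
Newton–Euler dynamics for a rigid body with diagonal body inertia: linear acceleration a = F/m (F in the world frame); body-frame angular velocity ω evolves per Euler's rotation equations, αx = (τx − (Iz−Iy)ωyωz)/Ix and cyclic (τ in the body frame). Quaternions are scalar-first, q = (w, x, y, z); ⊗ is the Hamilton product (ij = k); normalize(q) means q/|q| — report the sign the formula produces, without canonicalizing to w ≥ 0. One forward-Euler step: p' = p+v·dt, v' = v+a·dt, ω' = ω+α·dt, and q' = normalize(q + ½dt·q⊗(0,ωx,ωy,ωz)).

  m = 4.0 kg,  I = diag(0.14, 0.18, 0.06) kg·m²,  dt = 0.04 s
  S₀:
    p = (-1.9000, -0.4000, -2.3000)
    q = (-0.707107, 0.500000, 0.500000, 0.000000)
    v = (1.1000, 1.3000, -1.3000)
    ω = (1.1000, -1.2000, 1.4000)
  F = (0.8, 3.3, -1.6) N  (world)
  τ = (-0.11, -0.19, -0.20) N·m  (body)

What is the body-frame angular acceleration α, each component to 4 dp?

ω×(Iω) gyroscopic = (0.2016, 0.1232, -0.0528)
(τ − ω×Iω)/I = (-2.2257, -1.7400, -2.4533)

α = (-2.2257, -1.7400, -2.4533)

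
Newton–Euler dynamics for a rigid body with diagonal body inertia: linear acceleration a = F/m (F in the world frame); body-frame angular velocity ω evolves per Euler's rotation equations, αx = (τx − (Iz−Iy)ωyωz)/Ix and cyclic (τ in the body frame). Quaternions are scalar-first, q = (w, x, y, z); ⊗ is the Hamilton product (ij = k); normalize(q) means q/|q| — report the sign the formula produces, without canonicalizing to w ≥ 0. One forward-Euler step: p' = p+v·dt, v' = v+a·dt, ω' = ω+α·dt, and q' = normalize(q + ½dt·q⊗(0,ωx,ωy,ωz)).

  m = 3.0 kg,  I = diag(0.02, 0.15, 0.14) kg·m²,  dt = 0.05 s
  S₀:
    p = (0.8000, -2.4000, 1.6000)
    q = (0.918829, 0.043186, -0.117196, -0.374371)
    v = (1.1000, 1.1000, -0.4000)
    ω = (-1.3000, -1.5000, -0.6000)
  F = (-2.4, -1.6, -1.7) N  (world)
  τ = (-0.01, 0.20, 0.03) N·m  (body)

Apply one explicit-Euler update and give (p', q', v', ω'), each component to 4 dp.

p' = (0.8550, -2.3450, 1.5800)
q' = (0.9090, 0.0010, -0.1387, -0.3931)
v' = (1.0600, 1.0733, -0.4283)
ω' = (-1.3025, -1.4021, -0.6798)

a = F/m = (-0.8000, -0.5333, -0.5667)
p + v·dt = (0.8550, -2.3450, 1.5800)
new velocity v' = (1.0600, 1.0733, -0.4283)
(τ − ω×Iω)/I = (-0.0500, 1.9573, -1.5964)
ω' = ω + α·dt = (-1.3025, -1.4021, -0.6798)
2q̇ = q⊗(0,ω) = (-0.3442748, -1.6857166, -0.8656496, -0.7684312)
q' = normalize(q + ½dt·q⊗(0,ω)) = (0.9090, 0.0010, -0.1387, -0.3931)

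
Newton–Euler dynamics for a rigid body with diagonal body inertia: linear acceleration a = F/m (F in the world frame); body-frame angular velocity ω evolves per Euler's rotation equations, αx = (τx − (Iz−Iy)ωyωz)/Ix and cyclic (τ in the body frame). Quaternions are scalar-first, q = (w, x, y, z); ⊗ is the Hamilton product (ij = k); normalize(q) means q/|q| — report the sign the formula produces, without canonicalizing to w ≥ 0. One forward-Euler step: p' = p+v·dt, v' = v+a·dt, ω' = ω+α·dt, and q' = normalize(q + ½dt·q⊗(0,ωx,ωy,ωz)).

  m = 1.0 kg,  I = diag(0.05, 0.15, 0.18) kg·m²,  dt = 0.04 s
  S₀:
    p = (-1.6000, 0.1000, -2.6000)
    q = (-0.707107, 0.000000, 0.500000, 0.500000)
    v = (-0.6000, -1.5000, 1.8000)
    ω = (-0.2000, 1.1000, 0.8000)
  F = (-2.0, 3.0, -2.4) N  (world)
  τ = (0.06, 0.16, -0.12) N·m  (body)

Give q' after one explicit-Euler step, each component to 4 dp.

2q̇ = q⊗(0,ω) = (-0.9500000, -0.0085786, -0.8778177, -0.4656856)
q + ½dt·q⊗(0,ω), renormalized = (-0.7258, -0.0002, 0.4823, 0.4905)

q' = (-0.7258, -0.0002, 0.4823, 0.4905)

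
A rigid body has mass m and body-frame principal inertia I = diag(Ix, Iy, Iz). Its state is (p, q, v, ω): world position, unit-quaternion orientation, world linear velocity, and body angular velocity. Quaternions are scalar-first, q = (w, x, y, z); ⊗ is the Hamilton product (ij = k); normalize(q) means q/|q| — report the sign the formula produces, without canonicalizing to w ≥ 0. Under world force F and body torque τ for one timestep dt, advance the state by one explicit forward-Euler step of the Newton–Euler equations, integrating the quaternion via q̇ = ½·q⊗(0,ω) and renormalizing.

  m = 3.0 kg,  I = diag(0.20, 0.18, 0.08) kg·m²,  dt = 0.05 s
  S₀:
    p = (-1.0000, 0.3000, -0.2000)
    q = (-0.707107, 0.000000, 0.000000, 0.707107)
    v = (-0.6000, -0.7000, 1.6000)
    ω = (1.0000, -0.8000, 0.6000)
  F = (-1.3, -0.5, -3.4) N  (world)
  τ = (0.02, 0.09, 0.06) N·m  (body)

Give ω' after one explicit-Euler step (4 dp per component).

angular accel α = (-0.1400, 0.1000, 0.5500)
new body rate ω' = (0.9930, -0.7950, 0.6275)

ω' = (0.9930, -0.7950, 0.6275)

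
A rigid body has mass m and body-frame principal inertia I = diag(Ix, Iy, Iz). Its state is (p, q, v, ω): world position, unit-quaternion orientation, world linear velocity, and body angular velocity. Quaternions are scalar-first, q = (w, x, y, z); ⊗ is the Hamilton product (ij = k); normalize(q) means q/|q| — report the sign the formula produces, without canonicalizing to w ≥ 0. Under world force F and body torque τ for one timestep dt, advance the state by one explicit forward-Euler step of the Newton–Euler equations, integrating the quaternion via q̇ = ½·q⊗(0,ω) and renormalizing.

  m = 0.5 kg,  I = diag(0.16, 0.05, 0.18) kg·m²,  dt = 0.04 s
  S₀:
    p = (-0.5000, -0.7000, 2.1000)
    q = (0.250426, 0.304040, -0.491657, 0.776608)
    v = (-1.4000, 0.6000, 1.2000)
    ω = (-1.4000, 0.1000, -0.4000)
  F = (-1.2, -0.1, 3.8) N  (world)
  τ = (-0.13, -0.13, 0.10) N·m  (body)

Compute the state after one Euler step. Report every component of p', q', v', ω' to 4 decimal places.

(τ − ω×Iω)/I = (-0.7800, -2.3760, 0.4700)
ω + α·dt = (-1.4312, 0.0050, -0.3812)
Hamilton product q⊗(0,ω) = (0.7854649, -0.2315944, -0.9405926, -0.7580862)
updated quaternion q' = (0.2660, 0.2993, -0.5103, 0.7611)
a = (-2.4000, -0.2000, 7.6000)
p' = p + v·dt = (-0.5560, -0.6760, 2.1480)
new velocity v' = (-1.4960, 0.5920, 1.5040)

p' = (-0.5560, -0.6760, 2.1480)
q' = (0.2660, 0.2993, -0.5103, 0.7611)
v' = (-1.4960, 0.5920, 1.5040)
ω' = (-1.4312, 0.0050, -0.3812)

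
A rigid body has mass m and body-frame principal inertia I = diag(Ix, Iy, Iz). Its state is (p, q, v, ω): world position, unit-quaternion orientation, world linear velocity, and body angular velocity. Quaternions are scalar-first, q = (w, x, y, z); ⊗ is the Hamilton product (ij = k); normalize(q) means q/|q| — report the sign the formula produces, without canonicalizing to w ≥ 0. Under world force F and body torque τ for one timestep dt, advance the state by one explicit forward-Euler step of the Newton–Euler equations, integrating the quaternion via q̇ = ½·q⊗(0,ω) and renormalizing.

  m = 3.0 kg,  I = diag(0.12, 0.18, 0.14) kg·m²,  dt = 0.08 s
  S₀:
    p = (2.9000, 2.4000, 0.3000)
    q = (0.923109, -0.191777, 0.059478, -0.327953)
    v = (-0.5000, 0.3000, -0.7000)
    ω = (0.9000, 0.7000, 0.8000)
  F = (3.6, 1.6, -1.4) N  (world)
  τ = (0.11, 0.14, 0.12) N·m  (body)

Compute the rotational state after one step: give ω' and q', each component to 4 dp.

ω' = (0.9883, 0.7686, 0.8470)
q' = (0.9374, -0.1472, 0.0795, -0.3055)

(τ − ω×Iω)/I = (1.1033, 0.8578, 0.5871)
new body rate ω' = (0.9883, 0.7686, 0.8470)
2q̇ = q⊗(0,ω) = (0.3933271, 1.1079476, 0.5044402, 0.5507131)
q + ½dt·q⊗(0,ω), renormalized = (0.9374, -0.1472, 0.0795, -0.3055)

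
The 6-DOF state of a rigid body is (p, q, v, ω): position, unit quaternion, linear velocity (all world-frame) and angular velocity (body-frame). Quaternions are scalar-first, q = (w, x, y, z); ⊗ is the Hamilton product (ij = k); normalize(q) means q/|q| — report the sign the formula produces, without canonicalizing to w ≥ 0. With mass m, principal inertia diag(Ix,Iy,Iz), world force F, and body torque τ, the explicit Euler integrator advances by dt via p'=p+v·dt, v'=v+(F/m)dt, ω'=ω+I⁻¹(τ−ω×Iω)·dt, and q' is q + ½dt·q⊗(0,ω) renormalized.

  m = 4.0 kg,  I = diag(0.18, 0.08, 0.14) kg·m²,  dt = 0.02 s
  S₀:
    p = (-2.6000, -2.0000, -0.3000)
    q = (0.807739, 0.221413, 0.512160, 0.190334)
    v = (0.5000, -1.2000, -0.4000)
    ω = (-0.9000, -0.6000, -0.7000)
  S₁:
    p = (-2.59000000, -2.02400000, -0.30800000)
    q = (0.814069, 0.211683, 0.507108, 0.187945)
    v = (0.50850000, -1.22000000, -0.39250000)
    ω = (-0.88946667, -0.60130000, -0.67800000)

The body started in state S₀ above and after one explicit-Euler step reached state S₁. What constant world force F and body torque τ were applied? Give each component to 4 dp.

velocity change Δv = (0.00850000, -0.02000000, 0.00750000)
F = m·Δv/dt = (1.7000, -4.0000, 1.5000)
Δω = ω₁−ω₀ = (0.01053333, -0.00130000, 0.02200000)
precession coupling = (0.0252, 0.0252, -0.0540)
I·α + gyro = (0.1200, 0.0200, 0.1000)

F = (1.7000, -4.0000, 1.5000)
τ = (0.1200, 0.0200, 0.1000)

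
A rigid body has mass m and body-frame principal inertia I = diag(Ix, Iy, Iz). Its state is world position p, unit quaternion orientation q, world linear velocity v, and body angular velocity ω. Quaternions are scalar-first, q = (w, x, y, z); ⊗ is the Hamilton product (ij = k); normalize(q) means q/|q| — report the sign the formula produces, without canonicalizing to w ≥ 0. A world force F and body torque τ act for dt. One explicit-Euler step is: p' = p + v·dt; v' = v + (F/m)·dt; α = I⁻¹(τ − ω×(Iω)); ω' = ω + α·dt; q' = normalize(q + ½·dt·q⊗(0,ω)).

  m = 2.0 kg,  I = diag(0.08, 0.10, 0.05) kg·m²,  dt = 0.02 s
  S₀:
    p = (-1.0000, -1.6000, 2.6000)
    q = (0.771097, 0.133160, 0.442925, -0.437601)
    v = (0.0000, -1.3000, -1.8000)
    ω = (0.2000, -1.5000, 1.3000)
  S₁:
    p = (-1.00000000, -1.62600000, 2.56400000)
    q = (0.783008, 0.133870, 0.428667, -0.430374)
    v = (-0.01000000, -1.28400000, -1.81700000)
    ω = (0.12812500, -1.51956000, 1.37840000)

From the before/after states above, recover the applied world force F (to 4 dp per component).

F = (-1.0000, 1.6000, -1.7000)

velocity change Δv = (-0.01000000, 0.01600000, -0.01700000)
F = m·Δv/dt = (-1.0000, 1.6000, -1.7000)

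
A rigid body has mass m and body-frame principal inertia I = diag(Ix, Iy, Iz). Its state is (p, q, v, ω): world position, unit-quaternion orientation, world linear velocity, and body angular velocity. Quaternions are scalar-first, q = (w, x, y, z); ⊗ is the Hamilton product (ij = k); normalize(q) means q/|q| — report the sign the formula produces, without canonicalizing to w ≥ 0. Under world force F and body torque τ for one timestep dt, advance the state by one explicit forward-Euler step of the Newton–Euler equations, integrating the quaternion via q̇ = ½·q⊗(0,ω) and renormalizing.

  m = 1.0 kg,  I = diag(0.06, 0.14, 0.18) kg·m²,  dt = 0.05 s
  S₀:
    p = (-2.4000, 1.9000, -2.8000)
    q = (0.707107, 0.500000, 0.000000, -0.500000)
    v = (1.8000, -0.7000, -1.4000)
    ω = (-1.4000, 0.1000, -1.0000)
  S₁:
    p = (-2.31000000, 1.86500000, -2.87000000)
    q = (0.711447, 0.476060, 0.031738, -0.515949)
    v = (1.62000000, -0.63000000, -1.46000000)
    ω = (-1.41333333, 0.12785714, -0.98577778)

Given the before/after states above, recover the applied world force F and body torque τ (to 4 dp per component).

F = (-3.6000, 1.4000, -1.2000)
τ = (-0.0200, -0.0900, 0.0400)

Δω = ω₁−ω₀ = (-0.01333333, 0.02785714, 0.01422222)
I·α + gyro = (-0.0200, -0.0900, 0.0400)
velocity change Δv = (-0.18000000, 0.07000000, -0.06000000)
applied force F = (-3.6000, 1.4000, -1.2000)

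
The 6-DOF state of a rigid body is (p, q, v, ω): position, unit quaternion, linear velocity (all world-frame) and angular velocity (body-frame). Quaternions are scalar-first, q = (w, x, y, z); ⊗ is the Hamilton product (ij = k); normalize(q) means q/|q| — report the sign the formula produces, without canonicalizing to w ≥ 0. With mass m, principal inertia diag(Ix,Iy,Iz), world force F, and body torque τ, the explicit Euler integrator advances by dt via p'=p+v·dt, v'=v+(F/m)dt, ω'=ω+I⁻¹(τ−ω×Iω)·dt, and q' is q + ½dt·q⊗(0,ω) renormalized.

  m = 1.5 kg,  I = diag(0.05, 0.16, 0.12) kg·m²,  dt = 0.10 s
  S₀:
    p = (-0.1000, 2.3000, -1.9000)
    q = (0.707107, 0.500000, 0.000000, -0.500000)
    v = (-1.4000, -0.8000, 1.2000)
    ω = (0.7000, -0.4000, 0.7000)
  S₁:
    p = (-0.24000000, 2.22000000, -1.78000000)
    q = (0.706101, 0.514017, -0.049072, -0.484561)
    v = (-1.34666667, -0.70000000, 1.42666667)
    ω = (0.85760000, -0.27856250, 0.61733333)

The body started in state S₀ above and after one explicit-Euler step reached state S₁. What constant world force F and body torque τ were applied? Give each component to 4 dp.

Δω = ω₁−ω₀ = (0.15760000, 0.12143750, -0.08266667)
τ = I·(Δω/dt) + ω₀×(Iω₀) = (0.0900, 0.1600, -0.1300)
v₁ − v₀ = (0.05333333, 0.10000000, 0.22666667)
F = m·Δv/dt = (0.8000, 1.5000, 3.4000)

F = (0.8000, 1.5000, 3.4000)
τ = (0.0900, 0.1600, -0.1300)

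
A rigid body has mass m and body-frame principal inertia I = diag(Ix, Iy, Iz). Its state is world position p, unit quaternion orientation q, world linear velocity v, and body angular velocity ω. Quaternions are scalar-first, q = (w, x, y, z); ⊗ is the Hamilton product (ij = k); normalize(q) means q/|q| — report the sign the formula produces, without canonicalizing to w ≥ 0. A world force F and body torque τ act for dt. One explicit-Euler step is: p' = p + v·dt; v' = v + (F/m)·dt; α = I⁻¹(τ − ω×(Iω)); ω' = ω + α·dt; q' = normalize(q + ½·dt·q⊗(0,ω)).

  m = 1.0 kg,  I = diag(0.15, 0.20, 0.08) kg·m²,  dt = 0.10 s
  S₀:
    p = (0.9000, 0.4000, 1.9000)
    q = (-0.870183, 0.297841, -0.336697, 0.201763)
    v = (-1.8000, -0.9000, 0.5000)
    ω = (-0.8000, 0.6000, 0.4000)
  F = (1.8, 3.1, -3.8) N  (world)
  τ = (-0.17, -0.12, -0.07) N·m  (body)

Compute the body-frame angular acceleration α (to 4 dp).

α = (-0.9413, -0.4880, -0.5750)

ω×(Iω) gyroscopic = (-0.0288, -0.0224, -0.0240)
angular accel α = (-0.9413, -0.4880, -0.5750)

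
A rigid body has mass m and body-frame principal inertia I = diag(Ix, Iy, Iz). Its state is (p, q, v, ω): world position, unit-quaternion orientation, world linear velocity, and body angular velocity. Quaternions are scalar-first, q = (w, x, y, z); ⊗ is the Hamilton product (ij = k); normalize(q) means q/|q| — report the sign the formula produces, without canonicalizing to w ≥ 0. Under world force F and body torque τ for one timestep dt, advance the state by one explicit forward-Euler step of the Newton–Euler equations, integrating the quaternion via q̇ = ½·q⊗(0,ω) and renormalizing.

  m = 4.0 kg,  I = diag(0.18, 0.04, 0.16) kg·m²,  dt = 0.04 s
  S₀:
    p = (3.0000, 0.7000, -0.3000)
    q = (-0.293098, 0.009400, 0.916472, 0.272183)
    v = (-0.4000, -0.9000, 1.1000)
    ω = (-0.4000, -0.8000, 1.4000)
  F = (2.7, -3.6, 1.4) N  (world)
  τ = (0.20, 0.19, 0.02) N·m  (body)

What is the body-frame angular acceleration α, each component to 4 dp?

gyro term ω×Iω = (-0.1344, -0.0112, -0.0448)
angular accel α = (1.8578, 5.0300, 0.4050)

α = (1.8578, 5.0300, 0.4050)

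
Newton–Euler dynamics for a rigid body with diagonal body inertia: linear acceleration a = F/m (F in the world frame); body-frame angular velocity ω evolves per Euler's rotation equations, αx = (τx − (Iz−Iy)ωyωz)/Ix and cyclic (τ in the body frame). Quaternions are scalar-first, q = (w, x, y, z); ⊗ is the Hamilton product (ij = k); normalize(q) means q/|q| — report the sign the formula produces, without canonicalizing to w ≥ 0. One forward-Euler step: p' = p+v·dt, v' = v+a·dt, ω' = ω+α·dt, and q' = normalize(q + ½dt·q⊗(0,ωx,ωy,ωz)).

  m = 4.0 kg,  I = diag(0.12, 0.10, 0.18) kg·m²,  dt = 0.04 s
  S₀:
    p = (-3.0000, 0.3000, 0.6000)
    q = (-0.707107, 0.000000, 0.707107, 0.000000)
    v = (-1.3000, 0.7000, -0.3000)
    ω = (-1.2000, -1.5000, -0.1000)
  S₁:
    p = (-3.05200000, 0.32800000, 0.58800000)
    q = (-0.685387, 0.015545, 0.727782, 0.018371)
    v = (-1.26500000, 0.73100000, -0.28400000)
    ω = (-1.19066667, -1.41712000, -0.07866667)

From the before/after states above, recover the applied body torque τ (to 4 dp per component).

rate change Δω = (0.00933333, 0.08288000, 0.02133333)
I·α + gyro = (0.0400, 0.2000, 0.0600)

τ = (0.0400, 0.2000, 0.0600)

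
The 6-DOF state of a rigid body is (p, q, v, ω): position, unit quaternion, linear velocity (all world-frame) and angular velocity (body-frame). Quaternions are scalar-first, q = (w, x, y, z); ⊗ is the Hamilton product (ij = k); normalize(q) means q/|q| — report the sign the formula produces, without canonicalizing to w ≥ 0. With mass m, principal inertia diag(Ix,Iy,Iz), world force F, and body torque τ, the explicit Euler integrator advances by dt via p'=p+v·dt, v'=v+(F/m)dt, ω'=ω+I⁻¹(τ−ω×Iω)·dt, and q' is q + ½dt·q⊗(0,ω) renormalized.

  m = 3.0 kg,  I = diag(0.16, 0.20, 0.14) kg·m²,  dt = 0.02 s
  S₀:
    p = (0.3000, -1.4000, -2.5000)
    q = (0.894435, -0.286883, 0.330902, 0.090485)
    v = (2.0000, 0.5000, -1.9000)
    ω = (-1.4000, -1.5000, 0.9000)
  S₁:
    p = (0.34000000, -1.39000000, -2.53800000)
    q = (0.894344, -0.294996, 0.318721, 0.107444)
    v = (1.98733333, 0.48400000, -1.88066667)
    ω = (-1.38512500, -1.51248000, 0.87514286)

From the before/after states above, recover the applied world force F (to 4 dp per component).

Δv = v₁−v₀ = (-0.01266667, -0.01600000, 0.01933333)
m·(v₁−v₀)/dt = (-1.9000, -2.4000, 2.9000)

F = (-1.9000, -2.4000, 2.9000)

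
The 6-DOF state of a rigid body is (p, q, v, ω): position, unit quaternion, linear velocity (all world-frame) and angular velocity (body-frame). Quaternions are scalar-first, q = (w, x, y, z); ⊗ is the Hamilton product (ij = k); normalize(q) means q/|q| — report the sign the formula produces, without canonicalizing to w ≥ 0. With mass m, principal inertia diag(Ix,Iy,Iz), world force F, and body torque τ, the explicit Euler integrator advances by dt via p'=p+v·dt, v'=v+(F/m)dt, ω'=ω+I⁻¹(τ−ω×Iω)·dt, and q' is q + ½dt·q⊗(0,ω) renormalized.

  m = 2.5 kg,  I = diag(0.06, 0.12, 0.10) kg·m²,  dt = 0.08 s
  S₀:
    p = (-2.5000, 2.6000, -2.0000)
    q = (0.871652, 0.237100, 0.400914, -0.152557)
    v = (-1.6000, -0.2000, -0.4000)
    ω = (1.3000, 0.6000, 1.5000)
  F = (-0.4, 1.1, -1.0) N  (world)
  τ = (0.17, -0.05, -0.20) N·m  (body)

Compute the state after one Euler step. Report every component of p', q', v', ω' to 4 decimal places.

p' = (-2.6280, 2.5840, -2.0320)
q' = (0.8559, 0.3091, 0.3983, -0.1150)
v' = (-1.6128, -0.1648, -0.4320)
ω' = (1.5507, 0.6187, 1.3026)

p + v·dt = (-2.6280, 2.5840, -2.0320)
v + (F/m)dt = (-1.6128, -0.1648, -0.4320)
precession coupling ω×(Iω) = (-0.0180, -0.0780, 0.0468)
(τ − ω×Iω)/I = (3.1333, 0.2333, -2.4680)
ω' = ω + α·dt = (1.5507, 0.6187, 1.3026)
Hamilton product q⊗(0,ω) = (-0.3199429, 1.8260528, -0.0309829, 0.9285498)
q' = normalize(q + ½dt·q⊗(0,ω)) = (0.8559, 0.3091, 0.3983, -0.1150)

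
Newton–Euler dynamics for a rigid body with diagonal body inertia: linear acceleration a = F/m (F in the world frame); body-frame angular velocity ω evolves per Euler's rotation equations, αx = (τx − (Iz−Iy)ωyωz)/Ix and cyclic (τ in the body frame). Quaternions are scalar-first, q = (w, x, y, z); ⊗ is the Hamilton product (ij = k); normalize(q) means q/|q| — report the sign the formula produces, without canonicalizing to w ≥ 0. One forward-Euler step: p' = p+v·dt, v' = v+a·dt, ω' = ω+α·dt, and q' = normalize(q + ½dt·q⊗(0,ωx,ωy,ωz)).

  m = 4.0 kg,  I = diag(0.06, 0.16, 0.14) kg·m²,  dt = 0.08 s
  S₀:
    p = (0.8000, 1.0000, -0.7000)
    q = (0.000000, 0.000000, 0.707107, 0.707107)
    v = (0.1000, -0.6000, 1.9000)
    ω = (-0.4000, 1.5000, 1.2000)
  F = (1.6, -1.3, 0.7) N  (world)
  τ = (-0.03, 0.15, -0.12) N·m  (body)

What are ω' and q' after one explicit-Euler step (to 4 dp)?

α = I⁻¹(τ − ω×Iω) = (0.1000, 0.6975, -0.4286)
ω' = ω + α·dt = (-0.3920, 1.5558, 1.1657)
q⊗(0,ω) = (-1.9091889, -0.2121321, -0.2828428, 0.2828428)
q' = normalize(q + ½dt·q⊗(0,ω)) = (-0.0761, -0.0085, 0.6937, 0.7162)

ω' = (-0.3920, 1.5558, 1.1657)
q' = (-0.0761, -0.0085, 0.6937, 0.7162)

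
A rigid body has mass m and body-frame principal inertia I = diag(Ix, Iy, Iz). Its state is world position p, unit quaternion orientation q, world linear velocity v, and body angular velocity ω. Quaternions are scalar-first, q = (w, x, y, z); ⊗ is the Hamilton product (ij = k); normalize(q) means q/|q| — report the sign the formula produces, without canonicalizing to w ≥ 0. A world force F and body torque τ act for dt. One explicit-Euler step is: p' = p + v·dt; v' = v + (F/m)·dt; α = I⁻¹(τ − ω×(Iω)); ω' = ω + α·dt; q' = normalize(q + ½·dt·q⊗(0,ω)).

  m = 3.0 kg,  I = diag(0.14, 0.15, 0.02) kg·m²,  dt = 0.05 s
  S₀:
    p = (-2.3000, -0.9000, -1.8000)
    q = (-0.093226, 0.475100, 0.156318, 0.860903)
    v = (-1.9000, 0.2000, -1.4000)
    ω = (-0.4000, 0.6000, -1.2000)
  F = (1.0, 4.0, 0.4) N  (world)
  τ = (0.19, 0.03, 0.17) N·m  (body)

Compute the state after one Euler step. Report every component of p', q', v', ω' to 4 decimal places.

p' = p + v·dt = (-2.3950, -0.8900, -1.8700)
v + (F/m)dt = (-1.8833, 0.2667, -1.3933)
precession coupling ω×(Iω) = (0.0936, 0.0576, -0.0024)
angular accel α = (0.6886, -0.1840, 8.6200)
new body rate ω' = (-0.3656, 0.5908, -0.7690)
Hamilton product q⊗(0,ω) = (1.1293328, -0.6668330, 0.1698232, 0.4594584)
updated quaternion q' = (-0.0650, 0.4581, 0.1605, 0.8719)

p' = (-2.3950, -0.8900, -1.8700)
q' = (-0.0650, 0.4581, 0.1605, 0.8719)
v' = (-1.8833, 0.2667, -1.3933)
ω' = (-0.3656, 0.5908, -0.7690)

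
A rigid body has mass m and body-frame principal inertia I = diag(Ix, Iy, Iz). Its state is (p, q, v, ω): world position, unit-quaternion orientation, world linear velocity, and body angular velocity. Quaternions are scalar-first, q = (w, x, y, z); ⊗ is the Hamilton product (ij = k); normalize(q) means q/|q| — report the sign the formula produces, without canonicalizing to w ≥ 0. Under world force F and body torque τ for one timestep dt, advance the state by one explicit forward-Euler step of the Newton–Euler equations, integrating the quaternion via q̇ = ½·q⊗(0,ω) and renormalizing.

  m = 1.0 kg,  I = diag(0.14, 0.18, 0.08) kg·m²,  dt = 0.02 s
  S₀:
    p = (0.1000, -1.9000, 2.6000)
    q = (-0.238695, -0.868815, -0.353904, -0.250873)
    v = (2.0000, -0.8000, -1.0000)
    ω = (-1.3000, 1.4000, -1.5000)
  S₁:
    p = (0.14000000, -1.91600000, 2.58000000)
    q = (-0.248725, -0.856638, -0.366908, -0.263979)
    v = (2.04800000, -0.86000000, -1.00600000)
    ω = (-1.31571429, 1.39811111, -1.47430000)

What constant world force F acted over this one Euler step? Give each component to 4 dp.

Δv = v₁−v₀ = (0.04800000, -0.06000000, -0.00600000)
m·(v₁−v₀)/dt = (2.4000, -3.0000, -0.3000)

F = (2.4000, -3.0000, -0.3000)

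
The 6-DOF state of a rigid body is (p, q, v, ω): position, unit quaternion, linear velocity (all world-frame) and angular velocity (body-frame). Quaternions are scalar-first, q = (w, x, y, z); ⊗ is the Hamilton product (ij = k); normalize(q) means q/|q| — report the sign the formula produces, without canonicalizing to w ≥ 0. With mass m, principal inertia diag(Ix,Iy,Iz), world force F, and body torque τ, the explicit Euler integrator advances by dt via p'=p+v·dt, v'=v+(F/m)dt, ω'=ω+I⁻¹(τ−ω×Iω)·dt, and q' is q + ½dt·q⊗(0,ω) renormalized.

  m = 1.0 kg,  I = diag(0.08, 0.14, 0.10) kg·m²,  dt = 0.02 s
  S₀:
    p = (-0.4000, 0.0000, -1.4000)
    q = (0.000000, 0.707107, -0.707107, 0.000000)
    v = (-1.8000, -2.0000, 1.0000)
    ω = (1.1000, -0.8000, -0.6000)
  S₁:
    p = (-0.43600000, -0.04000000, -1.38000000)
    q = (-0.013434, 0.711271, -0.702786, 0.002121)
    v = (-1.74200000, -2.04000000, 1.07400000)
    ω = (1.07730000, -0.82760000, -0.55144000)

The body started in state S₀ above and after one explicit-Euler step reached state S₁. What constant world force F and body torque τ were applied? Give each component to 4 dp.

Δv = v₁−v₀ = (0.05800000, -0.04000000, 0.07400000)
F = m·Δv/dt = (2.9000, -2.0000, 3.7000)
ω₁ − ω₀ = (-0.02270000, -0.02760000, 0.04856000)
precession coupling = (-0.0192, 0.0132, -0.0528)
τ = I·(Δω/dt) + ω₀×(Iω₀) = (-0.1100, -0.1800, 0.1900)

F = (2.9000, -2.0000, 3.7000)
τ = (-0.1100, -0.1800, 0.1900)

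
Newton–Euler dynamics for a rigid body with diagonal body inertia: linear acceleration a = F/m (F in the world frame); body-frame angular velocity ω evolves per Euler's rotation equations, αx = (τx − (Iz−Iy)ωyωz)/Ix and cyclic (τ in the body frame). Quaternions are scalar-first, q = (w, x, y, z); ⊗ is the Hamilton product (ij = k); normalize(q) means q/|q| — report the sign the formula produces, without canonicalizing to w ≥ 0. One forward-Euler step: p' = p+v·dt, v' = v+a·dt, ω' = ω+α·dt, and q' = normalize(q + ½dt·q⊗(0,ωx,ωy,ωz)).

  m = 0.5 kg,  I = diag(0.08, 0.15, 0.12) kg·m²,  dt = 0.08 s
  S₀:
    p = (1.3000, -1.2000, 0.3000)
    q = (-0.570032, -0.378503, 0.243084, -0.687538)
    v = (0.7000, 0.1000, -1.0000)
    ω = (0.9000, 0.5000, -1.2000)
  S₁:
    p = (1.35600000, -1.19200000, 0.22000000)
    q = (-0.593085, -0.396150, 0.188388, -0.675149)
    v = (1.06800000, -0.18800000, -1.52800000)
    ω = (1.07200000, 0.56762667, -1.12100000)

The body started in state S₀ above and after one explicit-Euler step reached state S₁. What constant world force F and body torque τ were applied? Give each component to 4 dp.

ω₁ − ω₀ = (0.17200000, 0.06762667, 0.07900000)
precession coupling = (0.0180, 0.0432, 0.0315)
τ = I·(Δω/dt) + ω₀×(Iω₀) = (0.1900, 0.1700, 0.1500)
Δv = v₁−v₀ = (0.36800000, -0.28800000, -0.52800000)
F = m·Δv/dt = (2.3000, -1.8000, -3.3000)

F = (2.3000, -1.8000, -3.3000)
τ = (0.1900, 0.1700, 0.1500)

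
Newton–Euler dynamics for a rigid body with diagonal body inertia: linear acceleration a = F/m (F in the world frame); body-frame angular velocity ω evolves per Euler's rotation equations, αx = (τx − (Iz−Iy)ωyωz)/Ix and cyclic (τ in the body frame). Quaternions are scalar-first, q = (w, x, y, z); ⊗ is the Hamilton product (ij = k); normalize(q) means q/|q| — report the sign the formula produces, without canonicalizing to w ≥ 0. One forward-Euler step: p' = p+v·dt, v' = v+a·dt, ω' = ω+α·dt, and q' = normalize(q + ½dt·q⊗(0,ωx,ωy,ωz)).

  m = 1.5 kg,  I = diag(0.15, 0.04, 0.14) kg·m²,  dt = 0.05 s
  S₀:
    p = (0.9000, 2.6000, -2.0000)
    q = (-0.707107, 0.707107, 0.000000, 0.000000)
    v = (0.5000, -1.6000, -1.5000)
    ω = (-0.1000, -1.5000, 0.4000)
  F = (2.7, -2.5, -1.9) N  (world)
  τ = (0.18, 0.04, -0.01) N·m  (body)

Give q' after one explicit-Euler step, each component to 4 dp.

q⊗(0,ω) = (0.0707107, 0.0707107, 0.7778177, -1.3435033)
q + ½dt·q⊗(0,ω), renormalized = (-0.7048, 0.7083, 0.0194, -0.0336)

q' = (-0.7048, 0.7083, 0.0194, -0.0336)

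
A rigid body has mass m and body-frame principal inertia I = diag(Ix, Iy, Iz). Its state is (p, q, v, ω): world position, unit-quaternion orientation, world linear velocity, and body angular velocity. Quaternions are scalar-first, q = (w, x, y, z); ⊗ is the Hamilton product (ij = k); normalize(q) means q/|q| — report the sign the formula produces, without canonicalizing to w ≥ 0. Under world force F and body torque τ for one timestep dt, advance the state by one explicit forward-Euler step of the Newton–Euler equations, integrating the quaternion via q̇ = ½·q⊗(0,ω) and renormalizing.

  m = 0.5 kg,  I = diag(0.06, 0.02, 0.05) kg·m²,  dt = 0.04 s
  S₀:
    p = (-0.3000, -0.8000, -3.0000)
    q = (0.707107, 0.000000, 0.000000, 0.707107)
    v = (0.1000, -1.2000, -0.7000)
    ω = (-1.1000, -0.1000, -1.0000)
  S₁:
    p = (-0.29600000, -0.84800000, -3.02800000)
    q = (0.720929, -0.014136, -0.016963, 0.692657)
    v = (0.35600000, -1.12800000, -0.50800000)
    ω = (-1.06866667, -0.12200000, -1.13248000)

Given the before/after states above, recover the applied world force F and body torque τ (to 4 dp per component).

F = (3.2000, 0.9000, 2.4000)
τ = (0.0500, 0.0000, -0.1700)

velocity change Δv = (0.25600000, 0.07200000, 0.19200000)
F = m·Δv/dt = (3.2000, 0.9000, 2.4000)
rate change Δω = (0.03133333, -0.02200000, -0.13248000)
τ = I·(Δω/dt) + ω₀×(Iω₀) = (0.0500, 0.0000, -0.1700)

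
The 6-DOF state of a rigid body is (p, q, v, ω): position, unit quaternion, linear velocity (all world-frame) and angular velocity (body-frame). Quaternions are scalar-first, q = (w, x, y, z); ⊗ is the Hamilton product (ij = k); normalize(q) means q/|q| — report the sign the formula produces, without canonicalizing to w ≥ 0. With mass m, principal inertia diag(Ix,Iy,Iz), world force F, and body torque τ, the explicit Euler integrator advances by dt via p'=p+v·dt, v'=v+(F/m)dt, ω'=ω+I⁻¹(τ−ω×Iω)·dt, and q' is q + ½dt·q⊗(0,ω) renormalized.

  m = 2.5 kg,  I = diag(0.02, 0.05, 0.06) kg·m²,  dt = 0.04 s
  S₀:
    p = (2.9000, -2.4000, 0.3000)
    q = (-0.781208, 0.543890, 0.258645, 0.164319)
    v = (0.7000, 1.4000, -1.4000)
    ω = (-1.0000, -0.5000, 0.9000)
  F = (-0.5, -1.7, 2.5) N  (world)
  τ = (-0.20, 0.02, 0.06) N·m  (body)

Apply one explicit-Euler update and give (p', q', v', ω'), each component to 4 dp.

p' = (2.9280, -2.3440, 0.2440)
q' = (-0.7704, 0.5656, 0.2533, 0.1499)
v' = (0.6920, 1.3728, -1.3600)
ω' = (-1.3910, -0.5128, 0.9300)

a = F/m = (-0.2000, -0.6800, 1.0000)
new position p' = (2.9280, -2.3440, 0.2440)
v' = v + a·dt = (0.6920, 1.3728, -1.3600)
angular accel α = (-9.7750, -0.3200, 0.7500)
ω + α·dt = (-1.3910, -0.5128, 0.9300)
Hamilton product q⊗(0,ω) = (0.5253254, 1.0961480, -0.2632160, -0.7163872)
updated quaternion q' = (-0.7704, 0.5656, 0.2533, 0.1499)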